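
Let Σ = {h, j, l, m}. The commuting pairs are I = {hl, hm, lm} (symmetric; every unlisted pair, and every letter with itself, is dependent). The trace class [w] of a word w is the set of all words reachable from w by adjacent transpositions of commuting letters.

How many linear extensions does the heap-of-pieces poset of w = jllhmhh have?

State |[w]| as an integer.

drop 0:j onto floor
drop 1:l onto {0:j}
drop 2:l onto {1:l}
drop 3:h onto {0:j}
drop 4:m onto {0:j}
drop 5:h onto {3:h}
drop 6:h onto {5:h}
ground layer = {0:j}
drop-orders for the pieces not yet dropped (sum over which currently-grounded one goes next):
  1 to go: {2} 1  {4} 1  {6} 1
  2 to go: {1,2} 1  {2,4} 2  {2,6} 2  {4,6} 2  {5,6} 1
  3 to go: {1,2,4} 3  {1,2,6} 3  {2,4,6} 6  {2,5,6} 3  {3,5,6} 1  {4,5,6} 3
  4 to go: {1,2,4,6} 12  {1,2,5,6} 6  {2,3,5,6} 4  {2,4,5,6} 12  {3,4,5,6} 4
  5 to go: {1,2,3,5,6} 10  {1,2,4,5,6} 30  {2,3,4,5,6} 20
  if 0:j drops first: 60 orders

60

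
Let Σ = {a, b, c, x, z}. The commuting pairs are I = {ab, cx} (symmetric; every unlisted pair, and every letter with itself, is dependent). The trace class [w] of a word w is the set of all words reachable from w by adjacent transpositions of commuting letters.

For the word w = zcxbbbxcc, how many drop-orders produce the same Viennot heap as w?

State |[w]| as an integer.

drop 0:z onto floor
drop 1:c onto {0:z}
drop 2:x onto {0:z}
drop 3:b onto {1:c, 2:x}
drop 4:b onto {3:b}
drop 5:b onto {4:b}
drop 6:x onto {5:b}
drop 7:c onto {5:b}
drop 8:c onto {7:c}
ground layer = {0:z}
drop-orders for the pieces not yet dropped (sum over which currently-grounded one goes next):
  1 to go: {6} 1  {8} 1
  2 to go: {6,8} 2  {7,8} 1
  3 to go: {6,7,8} 3
  4 to go: {5,6,7,8} 3
  5 to go: {4,5,6,7,8} 3
  6 to go: {3,4,5,6,7,8} 3
  7 to go: {1,3,4,5,6,7,8} 3  {2,3,4,5,6,7,8} 3
  if 0:z drops first: 6 orders

6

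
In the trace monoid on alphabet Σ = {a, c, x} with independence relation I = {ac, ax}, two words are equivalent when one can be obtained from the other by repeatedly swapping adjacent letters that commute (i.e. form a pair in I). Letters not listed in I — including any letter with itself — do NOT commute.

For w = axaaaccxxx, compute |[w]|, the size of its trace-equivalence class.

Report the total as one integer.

210

drop 0:a onto floor
drop 1:x onto floor
drop 2:a onto {0:a}
drop 3:a onto {2:a}
drop 4:a onto {3:a}
drop 5:c onto {1:x}
drop 6:c onto {5:c}
drop 7:x onto {6:c}
drop 8:x onto {7:x}
drop 9:x onto {8:x}
ground layer = {0:a, 1:x}
drop-orders for the pieces not yet dropped (sum over which currently-grounded one goes next):
  1 to go: {4} 1  {9} 1
  2 to go: {3,4} 1  {4,9} 2  {8,9} 1
  3 to go: {2,3,4} 1  {3,4,9} 3  {4,8,9} 3  {7,8,9} 1
  4 to go: {0,2,3,4} 1  {2,3,4,9} 4  {3,4,8,9} 6  {4,7,8,9} 4  {6,7,8,9} 1
  5 to go: {0,2,3,4,9} 5  {2,3,4,8,9} 10  {3,4,7,8,9} 10  {4,6,7,8,9} 5  {5,6,7,8,9} 1
  6 to go: {0,2,3,4,8,9} 15  {1,5,6,7,8,9} 1  {2,3,4,7,8,9} 20  {3,4,6,7,8,9} 15  {4,5,6,7,8,9} 6
  7 to go: {0,2,3,4,7,8,9} 35  {1,4,5,6,7,8,9} 7  {2,3,4,6,7,8,9} 35  {3,4,5,6,7,8,9} 21
  8 to go: {0,2,3,4,6,7,8,9} 70  {1,3,4,5,6,7,8,9} 28  {2,3,4,5,6,7,8,9} 56
  if 0:a drops first: 84 orders
  if 1:x drops first: 126 orders
heap linearizations: 210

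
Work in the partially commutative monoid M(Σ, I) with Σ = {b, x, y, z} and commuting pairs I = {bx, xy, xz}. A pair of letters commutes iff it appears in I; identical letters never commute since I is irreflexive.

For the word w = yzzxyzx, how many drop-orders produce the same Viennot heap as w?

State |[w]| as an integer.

0(y) covers ∅
1(z) covers 0:y
2(z) covers 1:z
3(x) covers ∅
4(y) covers 2:z
5(z) covers 4:y
6(x) covers 3:x
floor of heap: 0:y, 3:x
completions by unplaced set U, small U first (add the entries for U minus each lowest piece of U):
  |U|=1: {5}:1  {6}:1
  |U|=2: {3,6}:1  {4,5}:1  {5,6}:2
  |U|=3: {2,4,5}:1  {3,5,6}:3  {4,5,6}:3
  |U|=4: {1,2,4,5}:1  {2,4,5,6}:4  {3,4,5,6}:6
  |U|=5: {0,1,2,4,5}:1  {1,2,4,5,6}:5  {2,3,4,5,6}:10
  start at 0(y): 15
  start at 3(x): 6
sum over floor = 21

21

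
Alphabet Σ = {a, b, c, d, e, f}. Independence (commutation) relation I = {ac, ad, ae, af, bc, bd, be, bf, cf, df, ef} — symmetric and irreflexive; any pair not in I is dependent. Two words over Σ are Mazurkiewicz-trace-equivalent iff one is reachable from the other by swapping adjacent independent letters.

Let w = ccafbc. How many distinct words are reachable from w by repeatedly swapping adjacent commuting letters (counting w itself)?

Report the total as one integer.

60

drop 0:c onto floor
drop 1:c onto {0:c}
drop 2:a onto floor
drop 3:f onto floor
drop 4:b onto {2:a}
drop 5:c onto {1:c}
ground layer = {0:c, 2:a, 3:f}
drop-orders for the pieces not yet dropped (sum over which currently-grounded one goes next):
  1 to go: {3} 1  {4} 1  {5} 1
  2 to go: {1,5} 1  {2,4} 1  {3,4} 2  {3,5} 2  {4,5} 2
  3 to go: {0,1,5} 1  {1,3,5} 3  {1,4,5} 3  {2,3,4} 3  {2,4,5} 3  {3,4,5} 6
  4 to go: {0,1,3,5} 4  {0,1,4,5} 4  {1,2,4,5} 6  {1,3,4,5} 12  {2,3,4,5} 12
  if 0:c drops first: 30 orders
  if 2:a drops first: 20 orders
  if 3:f drops first: 10 orders
heap linearizations: 60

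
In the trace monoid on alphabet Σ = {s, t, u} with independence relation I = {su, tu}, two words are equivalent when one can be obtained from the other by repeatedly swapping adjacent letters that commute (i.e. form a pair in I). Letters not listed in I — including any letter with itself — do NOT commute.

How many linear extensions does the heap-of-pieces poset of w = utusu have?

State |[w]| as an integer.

piece 0:u — minimal
piece 1:t — minimal
piece 2:u rests on {0:u}
piece 3:s rests on {1:t}
piece 4:u rests on {2:u}
minimal pieces: {0:u, 1:t}
ways to finish when only these pieces remain (= sum over removing one remaining piece with nothing left below it):
  1 left: {3}→1  {4}→1
  2 left: {1,3}→1  {2,4}→1  {3,4}→2
  3 left: {0,2,4}→1  {1,3,4}→3  {2,3,4}→3
  placing 0:u first → 6 extensions
  placing 1:t first → 4 extensions
total linear extensions = 10

10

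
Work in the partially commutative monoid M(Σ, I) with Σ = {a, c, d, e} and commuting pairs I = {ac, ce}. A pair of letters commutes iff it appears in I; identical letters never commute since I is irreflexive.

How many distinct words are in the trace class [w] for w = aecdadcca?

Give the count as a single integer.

0(a) covers ∅
1(e) covers 0:a
2(c) covers ∅
3(d) covers 1:e, 2:c
4(a) covers 3:d
5(d) covers 4:a
6(c) covers 5:d
7(c) covers 6:c
8(a) covers 5:d
floor of heap: 0:a, 2:c
completions by unplaced set U, small U first (add the entries for U minus each lowest piece of U):
  |U|=1: {7}:1  {8}:1
  |U|=2: {6,7}:1  {7,8}:2
  |U|=3: {6,7,8}:3
  |U|=4: {5,6,7,8}:3
  |U|=5: {4,5,6,7,8}:3
  |U|=6: {3,4,5,6,7,8}:3
  |U|=7: {1,3,4,5,6,7,8}:3  {2,3,4,5,6,7,8}:3
  start at 0(a): 6
  start at 2(c): 3
sum over floor = 9

9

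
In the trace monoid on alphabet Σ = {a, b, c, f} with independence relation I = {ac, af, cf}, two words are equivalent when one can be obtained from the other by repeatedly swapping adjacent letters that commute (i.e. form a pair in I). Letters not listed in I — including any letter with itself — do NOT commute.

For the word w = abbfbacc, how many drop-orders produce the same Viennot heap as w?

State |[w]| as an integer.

drop 0:a onto floor
drop 1:b onto {0:a}
drop 2:b onto {1:b}
drop 3:f onto {2:b}
drop 4:b onto {3:f}
drop 5:a onto {4:b}
drop 6:c onto {4:b}
drop 7:c onto {6:c}
ground layer = {0:a}
drop-orders for the pieces not yet dropped (sum over which currently-grounded one goes next):
  1 to go: {5} 1  {7} 1
  2 to go: {5,7} 2  {6,7} 1
  3 to go: {5,6,7} 3
  4 to go: {4,5,6,7} 3
  5 to go: {3,4,5,6,7} 3
  6 to go: {2,3,4,5,6,7} 3
  if 0:a drops first: 3 orders

3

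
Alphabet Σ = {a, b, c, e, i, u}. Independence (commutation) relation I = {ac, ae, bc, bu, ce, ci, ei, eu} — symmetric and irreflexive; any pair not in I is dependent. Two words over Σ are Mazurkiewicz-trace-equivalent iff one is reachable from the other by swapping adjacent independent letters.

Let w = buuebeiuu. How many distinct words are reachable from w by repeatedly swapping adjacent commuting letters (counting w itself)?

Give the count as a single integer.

45

0(b) covers ∅
1(u) covers ∅
2(u) covers 1:u
3(e) covers 0:b
4(b) covers 3:e
5(e) covers 4:b
6(i) covers 2:u, 4:b
7(u) covers 6:i
8(u) covers 7:u
floor of heap: 0:b, 1:u
completions by unplaced set U, small U first (add the entries for U minus each lowest piece of U):
  |U|=1: {5}:1  {8}:1
  |U|=2: {5,8}:2  {7,8}:1
  |U|=3: {5,7,8}:3  {6,7,8}:1
  |U|=4: {2,6,7,8}:1  {5,6,7,8}:4
  |U|=5: {1,2,6,7,8}:1  {2,5,6,7,8}:5  {4,5,6,7,8}:4
  |U|=6: {1,2,5,6,7,8}:6  {2,4,5,6,7,8}:9  {3,4,5,6,7,8}:4
  |U|=7: {0,3,4,5,6,7,8}:4  {1,2,4,5,6,7,8}:15  {2,3,4,5,6,7,8}:13
  start at 0(b): 28
  start at 1(u): 17
sum over floor = 45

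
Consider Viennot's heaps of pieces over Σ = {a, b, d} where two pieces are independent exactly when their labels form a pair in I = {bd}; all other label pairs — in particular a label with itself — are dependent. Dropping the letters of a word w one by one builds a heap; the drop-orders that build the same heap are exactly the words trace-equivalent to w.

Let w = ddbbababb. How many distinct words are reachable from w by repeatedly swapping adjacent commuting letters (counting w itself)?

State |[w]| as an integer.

6

piece 0:d — minimal
piece 1:d rests on {0:d}
piece 2:b — minimal
piece 3:b rests on {2:b}
piece 4:a rests on {1:d, 3:b}
piece 5:b rests on {4:a}
piece 6:a rests on {5:b}
piece 7:b rests on {6:a}
piece 8:b rests on {7:b}
minimal pieces: {0:d, 2:b}
ways to finish when only these pieces remain (= sum over removing one remaining piece with nothing left below it):
  1 left: {8}→1
  2 left: {7,8}→1
  3 left: {6,7,8}→1
  4 left: {5,6,7,8}→1
  5 left: {4,5,6,7,8}→1
  6 left: {1,4,5,6,7,8}→1  {3,4,5,6,7,8}→1
  7 left: {0,1,4,5,6,7,8}→1  {1,3,4,5,6,7,8}→2  {2,3,4,5,6,7,8}→1
  placing 0:d first → 3 extensions
  placing 2:b first → 3 extensions
total linear extensions = 6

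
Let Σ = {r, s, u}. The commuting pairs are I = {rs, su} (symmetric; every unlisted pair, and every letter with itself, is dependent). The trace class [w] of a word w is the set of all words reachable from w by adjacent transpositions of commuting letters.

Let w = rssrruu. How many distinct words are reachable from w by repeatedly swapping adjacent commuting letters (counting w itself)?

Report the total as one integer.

21

#0=r has no predecessor
#1=s has no predecessor
#2=s depends on [1:s]
#3=r depends on [0:r]
#4=r depends on [3:r]
#5=u depends on [4:r]
#6=u depends on [5:u]
sources: [0:r, 1:s]
N(rest) = Σ N(rest − s) over sources s of rest; N(one piece) = 1:
  size 1 → [2]=1  [6]=1
  size 2 → [1,2]=1  [2,6]=2  [5,6]=1
  size 3 → [1,2,6]=3  [2,5,6]=3  [4,5,6]=1
  size 4 → [1,2,5,6]=6  [2,4,5,6]=4  [3,4,5,6]=1
  size 5 → [0,3,4,5,6]=1  [1,2,4,5,6]=10  [2,3,4,5,6]=5
  first=0(r) contributes 15
  first=1(s) contributes 6
|[w]| = 21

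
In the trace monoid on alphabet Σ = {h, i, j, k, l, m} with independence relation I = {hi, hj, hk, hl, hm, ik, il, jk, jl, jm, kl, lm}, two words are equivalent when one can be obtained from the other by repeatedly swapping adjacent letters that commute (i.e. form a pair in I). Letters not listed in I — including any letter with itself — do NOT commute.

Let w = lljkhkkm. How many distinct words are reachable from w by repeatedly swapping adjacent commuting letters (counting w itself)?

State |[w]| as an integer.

0(l) covers ∅
1(l) covers 0:l
2(j) covers ∅
3(k) covers ∅
4(h) covers ∅
5(k) covers 3:k
6(k) covers 5:k
7(m) covers 6:k
floor of heap: 0:l, 2:j, 3:k, 4:h
completions by unplaced set U, small U first (add the entries for U minus each lowest piece of U):
  |U|=1: {1}:1  {2}:1  {4}:1  {7}:1
  |U|=2: {0,1}:1  {1,2}:2  {1,4}:2  {1,7}:2  {2,4}:2  {2,7}:2  {4,7}:2  {6,7}:1
  |U|=3: {0,1,2}:3  {0,1,4}:3  {0,1,7}:3  {1,2,4}:6  {1,2,7}:6  {1,4,7}:6  {1,6,7}:3  {2,4,7}:6  {2,6,7}:3  {4,6,7}:3  {5,6,7}:1
  |U|=4: {0,1,2,4}:12  {0,1,2,7}:12  {0,1,4,7}:12  {0,1,6,7}:6  {1,2,4,7}:24  {1,2,6,7}:12  {1,4,6,7}:12  {1,5,6,7}:4  {2,4,6,7}:12  {2,5,6,7}:4  {3,5,6,7}:1  {4,5,6,7}:4
  |U|=5: {0,1,2,4,7}:60  {0,1,2,6,7}:30  {0,1,4,6,7}:30  {0,1,5,6,7}:10  {1,2,4,6,7}:60  {1,2,5,6,7}:20  {1,3,5,6,7}:5  {1,4,5,6,7}:20  {2,3,5,6,7}:5  {2,4,5,6,7}:20  {3,4,5,6,7}:5
  |U|=6: {0,1,2,4,6,7}:180  {0,1,2,5,6,7}:60  {0,1,3,5,6,7}:15  {0,1,4,5,6,7}:60  {1,2,3,5,6,7}:30  {1,2,4,5,6,7}:120  {1,3,4,5,6,7}:30  {2,3,4,5,6,7}:30
  start at 0(l): 210
  start at 2(j): 105
  start at 3(k): 420
  start at 4(h): 105
sum over floor = 840

840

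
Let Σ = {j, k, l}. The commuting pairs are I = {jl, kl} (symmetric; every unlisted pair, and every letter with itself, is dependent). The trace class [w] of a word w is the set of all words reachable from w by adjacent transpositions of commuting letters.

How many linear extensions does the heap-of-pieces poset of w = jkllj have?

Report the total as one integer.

10

piece 0:j — minimal
piece 1:k rests on {0:j}
piece 2:l — minimal
piece 3:l rests on {2:l}
piece 4:j rests on {1:k}
minimal pieces: {0:j, 2:l}
ways to finish when only these pieces remain (= sum over removing one remaining piece with nothing left below it):
  1 left: {3}→1  {4}→1
  2 left: {1,4}→1  {2,3}→1  {3,4}→2
  3 left: {0,1,4}→1  {1,3,4}→3  {2,3,4}→3
  placing 0:j first → 6 extensions
  placing 2:l first → 4 extensions
total linear extensions = 10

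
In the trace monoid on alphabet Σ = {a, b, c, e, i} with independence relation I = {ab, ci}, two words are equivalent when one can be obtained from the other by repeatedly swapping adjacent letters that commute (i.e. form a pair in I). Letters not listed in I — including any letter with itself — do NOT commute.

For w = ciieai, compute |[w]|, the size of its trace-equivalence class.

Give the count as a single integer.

#0=c has no predecessor
#1=i has no predecessor
#2=i depends on [1:i]
#3=e depends on [0:c, 2:i]
#4=a depends on [3:e]
#5=i depends on [4:a]
sources: [0:c, 1:i]
N(rest) = Σ N(rest − s) over sources s of rest; N(one piece) = 1:
  size 1 → [5]=1
  size 2 → [4,5]=1
  size 3 → [3,4,5]=1
  size 4 → [0,3,4,5]=1  [2,3,4,5]=1
  first=0(c) contributes 1
  first=1(i) contributes 2
|[w]| = 3

3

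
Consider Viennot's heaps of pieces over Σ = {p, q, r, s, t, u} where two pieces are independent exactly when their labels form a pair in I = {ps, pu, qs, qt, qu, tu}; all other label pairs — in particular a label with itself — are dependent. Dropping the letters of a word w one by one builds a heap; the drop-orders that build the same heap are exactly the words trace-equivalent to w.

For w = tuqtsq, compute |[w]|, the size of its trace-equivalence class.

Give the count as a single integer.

piece 0:t — minimal
piece 1:u — minimal
piece 2:q — minimal
piece 3:t rests on {0:t}
piece 4:s rests on {1:u, 3:t}
piece 5:q rests on {2:q}
minimal pieces: {0:t, 1:u, 2:q}
ways to finish when only these pieces remain (= sum over removing one remaining piece with nothing left below it):
  1 left: {4}→1  {5}→1
  2 left: {1,4}→1  {2,5}→1  {3,4}→1  {4,5}→2
  3 left: {0,3,4}→1  {1,3,4}→2  {1,4,5}→3  {2,4,5}→3  {3,4,5}→3
  4 left: {0,1,3,4}→3  {0,3,4,5}→4  {1,2,4,5}→6  {1,3,4,5}→8  {2,3,4,5}→6
  placing 0:t first → 20 extensions
  placing 1:u first → 10 extensions
  placing 2:q first → 15 extensions
total linear extensions = 45

45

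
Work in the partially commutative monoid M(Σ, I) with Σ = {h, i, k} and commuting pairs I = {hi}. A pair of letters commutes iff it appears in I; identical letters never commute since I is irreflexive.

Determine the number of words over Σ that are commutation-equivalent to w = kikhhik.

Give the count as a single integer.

3

0(k) covers ∅
1(i) covers 0:k
2(k) covers 1:i
3(h) covers 2:k
4(h) covers 3:h
5(i) covers 2:k
6(k) covers 4:h, 5:i
floor of heap: 0:k
completions by unplaced set U, small U first (add the entries for U minus each lowest piece of U):
  |U|=1: {6}:1
  |U|=2: {4,6}:1  {5,6}:1
  |U|=3: {3,4,6}:1  {4,5,6}:2
  |U|=4: {3,4,5,6}:3
  |U|=5: {2,3,4,5,6}:3
  start at 0(k): 3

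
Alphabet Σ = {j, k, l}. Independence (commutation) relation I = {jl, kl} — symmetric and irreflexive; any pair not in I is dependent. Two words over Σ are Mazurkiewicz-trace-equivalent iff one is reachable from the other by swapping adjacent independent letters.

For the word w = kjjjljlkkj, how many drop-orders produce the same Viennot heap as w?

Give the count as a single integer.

drop 0:k onto floor
drop 1:j onto {0:k}
drop 2:j onto {1:j}
drop 3:j onto {2:j}
drop 4:l onto floor
drop 5:j onto {3:j}
drop 6:l onto {4:l}
drop 7:k onto {5:j}
drop 8:k onto {7:k}
drop 9:j onto {8:k}
ground layer = {0:k, 4:l}
drop-orders for the pieces not yet dropped (sum over which currently-grounded one goes next):
  1 to go: {6} 1  {9} 1
  2 to go: {4,6} 1  {6,9} 2  {8,9} 1
  3 to go: {4,6,9} 3  {6,8,9} 3  {7,8,9} 1
  4 to go: {4,6,8,9} 6  {5,7,8,9} 1  {6,7,8,9} 4
  5 to go: {3,5,7,8,9} 1  {4,6,7,8,9} 10  {5,6,7,8,9} 5
  6 to go: {2,3,5,7,8,9} 1  {3,5,6,7,8,9} 6  {4,5,6,7,8,9} 15
  7 to go: {1,2,3,5,7,8,9} 1  {2,3,5,6,7,8,9} 7  {3,4,5,6,7,8,9} 21
  8 to go: {0,1,2,3,5,7,8,9} 1  {1,2,3,5,6,7,8,9} 8  {2,3,4,5,6,7,8,9} 28
  if 0:k drops first: 36 orders
  if 4:l drops first: 9 orders
heap linearizations: 45

45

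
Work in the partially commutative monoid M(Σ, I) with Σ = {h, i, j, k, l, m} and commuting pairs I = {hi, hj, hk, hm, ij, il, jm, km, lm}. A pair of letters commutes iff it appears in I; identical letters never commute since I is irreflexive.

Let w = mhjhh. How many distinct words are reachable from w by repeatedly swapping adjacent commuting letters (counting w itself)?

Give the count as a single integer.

#0=m has no predecessor
#1=h has no predecessor
#2=j has no predecessor
#3=h depends on [1:h]
#4=h depends on [3:h]
sources: [0:m, 1:h, 2:j]
N(rest) = Σ N(rest − s) over sources s of rest; N(one piece) = 1:
  size 1 → [0]=1  [2]=1  [4]=1
  size 2 → [0,2]=2  [0,4]=2  [2,4]=2  [3,4]=1
  size 3 → [0,2,4]=6  [0,3,4]=3  [1,3,4]=1  [2,3,4]=3
  first=0(m) contributes 4
  first=1(h) contributes 12
  first=2(j) contributes 4
|[w]| = 20

20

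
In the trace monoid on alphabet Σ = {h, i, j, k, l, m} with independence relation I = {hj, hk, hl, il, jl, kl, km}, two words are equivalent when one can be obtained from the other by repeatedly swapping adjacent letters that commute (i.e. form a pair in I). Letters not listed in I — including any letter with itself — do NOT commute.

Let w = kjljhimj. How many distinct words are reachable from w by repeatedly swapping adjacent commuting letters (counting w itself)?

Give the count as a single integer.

24

0(k) covers ∅
1(j) covers 0:k
2(l) covers ∅
3(j) covers 1:j
4(h) covers ∅
5(i) covers 3:j, 4:h
6(m) covers 2:l, 5:i
7(j) covers 6:m
floor of heap: 0:k, 2:l, 4:h
completions by unplaced set U, small U first (add the entries for U minus each lowest piece of U):
  |U|=1: {7}:1
  |U|=2: {6,7}:1
  |U|=3: {2,6,7}:1  {5,6,7}:1
  |U|=4: {2,5,6,7}:2  {3,5,6,7}:1  {4,5,6,7}:1
  |U|=5: {1,3,5,6,7}:1  {2,3,5,6,7}:3  {2,4,5,6,7}:3  {3,4,5,6,7}:2
  |U|=6: {0,1,3,5,6,7}:1  {1,2,3,5,6,7}:4  {1,3,4,5,6,7}:3  {2,3,4,5,6,7}:8
  start at 0(k): 15
  start at 2(l): 4
  start at 4(h): 5
sum over floor = 24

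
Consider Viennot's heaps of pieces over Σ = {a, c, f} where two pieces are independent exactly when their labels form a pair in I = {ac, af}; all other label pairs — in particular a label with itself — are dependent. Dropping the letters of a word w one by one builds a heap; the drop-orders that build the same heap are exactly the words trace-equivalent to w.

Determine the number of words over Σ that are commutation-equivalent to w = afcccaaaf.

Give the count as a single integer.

#0=a has no predecessor
#1=f has no predecessor
#2=c depends on [1:f]
#3=c depends on [2:c]
#4=c depends on [3:c]
#5=a depends on [0:a]
#6=a depends on [5:a]
#7=a depends on [6:a]
#8=f depends on [4:c]
sources: [0:a, 1:f]
N(rest) = Σ N(rest − s) over sources s of rest; N(one piece) = 1:
  size 1 → [7]=1  [8]=1
  size 2 → [4,8]=1  [6,7]=1  [7,8]=2
  size 3 → [3,4,8]=1  [4,7,8]=3  [5,6,7]=1  [6,7,8]=3
  size 4 → [0,5,6,7]=1  [2,3,4,8]=1  [3,4,7,8]=4  [4,6,7,8]=6  [5,6,7,8]=4
  size 5 → [0,5,6,7,8]=5  [1,2,3,4,8]=1  [2,3,4,7,8]=5  [3,4,6,7,8]=10  [4,5,6,7,8]=10
  size 6 → [0,4,5,6,7,8]=15  [1,2,3,4,7,8]=6  [2,3,4,6,7,8]=15  [3,4,5,6,7,8]=20
  size 7 → [0,3,4,5,6,7,8]=35  [1,2,3,4,6,7,8]=21  [2,3,4,5,6,7,8]=35
  first=0(a) contributes 56
  first=1(f) contributes 70
|[w]| = 126

126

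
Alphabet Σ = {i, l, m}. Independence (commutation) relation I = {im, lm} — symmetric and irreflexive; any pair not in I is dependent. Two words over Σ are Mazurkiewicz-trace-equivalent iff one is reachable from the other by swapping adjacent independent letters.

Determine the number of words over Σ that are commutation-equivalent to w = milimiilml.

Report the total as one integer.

drop 0:m onto floor
drop 1:i onto floor
drop 2:l onto {1:i}
drop 3:i onto {2:l}
drop 4:m onto {0:m}
drop 5:i onto {3:i}
drop 6:i onto {5:i}
drop 7:l onto {6:i}
drop 8:m onto {4:m}
drop 9:l onto {7:l}
ground layer = {0:m, 1:i}
drop-orders for the pieces not yet dropped (sum over which currently-grounded one goes next):
  1 to go: {8} 1  {9} 1
  2 to go: {4,8} 1  {7,9} 1  {8,9} 2
  3 to go: {0,4,8} 1  {4,8,9} 3  {6,7,9} 1  {7,8,9} 3
  4 to go: {0,4,8,9} 4  {4,7,8,9} 6  {5,6,7,9} 1  {6,7,8,9} 4
  5 to go: {0,4,7,8,9} 10  {3,5,6,7,9} 1  {4,6,7,8,9} 10  {5,6,7,8,9} 5
  6 to go: {0,4,6,7,8,9} 20  {2,3,5,6,7,9} 1  {3,5,6,7,8,9} 6  {4,5,6,7,8,9} 15
  7 to go: {0,4,5,6,7,8,9} 35  {1,2,3,5,6,7,9} 1  {2,3,5,6,7,8,9} 7  {3,4,5,6,7,8,9} 21
  8 to go: {0,3,4,5,6,7,8,9} 56  {1,2,3,5,6,7,8,9} 8  {2,3,4,5,6,7,8,9} 28
  if 0:m drops first: 36 orders
  if 1:i drops first: 84 orders
heap linearizations: 120

120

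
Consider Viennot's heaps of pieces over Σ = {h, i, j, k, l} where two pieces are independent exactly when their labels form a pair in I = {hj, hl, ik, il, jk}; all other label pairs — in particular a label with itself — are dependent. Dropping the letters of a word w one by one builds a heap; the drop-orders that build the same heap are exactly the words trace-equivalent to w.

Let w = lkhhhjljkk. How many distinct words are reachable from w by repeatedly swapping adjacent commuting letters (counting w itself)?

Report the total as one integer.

58

0(l) covers ∅
1(k) covers 0:l
2(h) covers 1:k
3(h) covers 2:h
4(h) covers 3:h
5(j) covers 0:l
6(l) covers 1:k, 5:j
7(j) covers 6:l
8(k) covers 4:h, 6:l
9(k) covers 8:k
floor of heap: 0:l
completions by unplaced set U, small U first (add the entries for U minus each lowest piece of U):
  |U|=1: {7}:1  {9}:1
  |U|=2: {7,9}:2  {8,9}:1
  |U|=3: {4,8,9}:1  {7,8,9}:3
  |U|=4: {3,4,8,9}:1  {4,7,8,9}:4  {6,7,8,9}:3
  |U|=5: {2,3,4,8,9}:1  {3,4,7,8,9}:5  {4,6,7,8,9}:7  {5,6,7,8,9}:3
  |U|=6: {2,3,4,7,8,9}:6  {3,4,6,7,8,9}:12  {4,5,6,7,8,9}:10
  |U|=7: {2,3,4,6,7,8,9}:18  {3,4,5,6,7,8,9}:22
  |U|=8: {1,2,3,4,6,7,8,9}:18  {2,3,4,5,6,7,8,9}:40
  start at 0(l): 58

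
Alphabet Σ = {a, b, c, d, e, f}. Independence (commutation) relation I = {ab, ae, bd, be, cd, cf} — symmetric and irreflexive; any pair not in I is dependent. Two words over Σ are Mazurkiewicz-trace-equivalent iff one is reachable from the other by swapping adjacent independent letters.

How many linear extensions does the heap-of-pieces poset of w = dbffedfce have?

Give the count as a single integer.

drop 0:d onto floor
drop 1:b onto floor
drop 2:f onto {0:d, 1:b}
drop 3:f onto {2:f}
drop 4:e onto {3:f}
drop 5:d onto {4:e}
drop 6:f onto {5:d}
drop 7:c onto {4:e}
drop 8:e onto {6:f, 7:c}
ground layer = {0:d, 1:b}
drop-orders for the pieces not yet dropped (sum over which currently-grounded one goes next):
  1 to go: {8} 1
  2 to go: {6,8} 1  {7,8} 1
  3 to go: {5,6,8} 1  {6,7,8} 2
  4 to go: {5,6,7,8} 3
  5 to go: {4,5,6,7,8} 3
  6 to go: {3,4,5,6,7,8} 3
  7 to go: {2,3,4,5,6,7,8} 3
  if 0:d drops first: 3 orders
  if 1:b drops first: 3 orders
heap linearizations: 6

6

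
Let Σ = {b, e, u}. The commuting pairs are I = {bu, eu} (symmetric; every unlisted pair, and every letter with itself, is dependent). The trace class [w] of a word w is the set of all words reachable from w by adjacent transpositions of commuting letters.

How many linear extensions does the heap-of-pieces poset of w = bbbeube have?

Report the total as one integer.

7

drop 0:b onto floor
drop 1:b onto {0:b}
drop 2:b onto {1:b}
drop 3:e onto {2:b}
drop 4:u onto floor
drop 5:b onto {3:e}
drop 6:e onto {5:b}
ground layer = {0:b, 4:u}
drop-orders for the pieces not yet dropped (sum over which currently-grounded one goes next):
  1 to go: {4} 1  {6} 1
  2 to go: {4,6} 2  {5,6} 1
  3 to go: {3,5,6} 1  {4,5,6} 3
  4 to go: {2,3,5,6} 1  {3,4,5,6} 4
  5 to go: {1,2,3,5,6} 1  {2,3,4,5,6} 5
  if 0:b drops first: 6 orders
  if 4:u drops first: 1 orders
heap linearizations: 7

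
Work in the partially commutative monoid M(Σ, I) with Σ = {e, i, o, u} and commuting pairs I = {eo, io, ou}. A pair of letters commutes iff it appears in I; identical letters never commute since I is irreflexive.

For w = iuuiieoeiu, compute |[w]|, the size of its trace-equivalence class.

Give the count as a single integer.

#0=i has no predecessor
#1=u depends on [0:i]
#2=u depends on [1:u]
#3=i depends on [2:u]
#4=i depends on [3:i]
#5=e depends on [4:i]
#6=o has no predecessor
#7=e depends on [5:e]
#8=i depends on [7:e]
#9=u depends on [8:i]
sources: [0:i, 6:o]
N(rest) = Σ N(rest − s) over sources s of rest; N(one piece) = 1:
  size 1 → [6]=1  [9]=1
  size 2 → [6,9]=2  [8,9]=1
  size 3 → [6,8,9]=3  [7,8,9]=1
  size 4 → [5,7,8,9]=1  [6,7,8,9]=4
  size 5 → [4,5,7,8,9]=1  [5,6,7,8,9]=5
  size 6 → [3,4,5,7,8,9]=1  [4,5,6,7,8,9]=6
  size 7 → [2,3,4,5,7,8,9]=1  [3,4,5,6,7,8,9]=7
  size 8 → [1,2,3,4,5,7,8,9]=1  [2,3,4,5,6,7,8,9]=8
  first=0(i) contributes 9
  first=6(o) contributes 1
|[w]| = 10

10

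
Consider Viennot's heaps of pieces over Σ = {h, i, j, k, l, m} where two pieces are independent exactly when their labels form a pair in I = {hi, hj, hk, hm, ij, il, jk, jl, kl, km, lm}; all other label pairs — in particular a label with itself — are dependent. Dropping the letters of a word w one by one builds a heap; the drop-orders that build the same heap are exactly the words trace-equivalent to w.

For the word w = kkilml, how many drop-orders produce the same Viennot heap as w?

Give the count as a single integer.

piece 0:k — minimal
piece 1:k rests on {0:k}
piece 2:i rests on {1:k}
piece 3:l — minimal
piece 4:m rests on {2:i}
piece 5:l rests on {3:l}
minimal pieces: {0:k, 3:l}
ways to finish when only these pieces remain (= sum over removing one remaining piece with nothing left below it):
  1 left: {4}→1  {5}→1
  2 left: {2,4}→1  {3,5}→1  {4,5}→2
  3 left: {1,2,4}→1  {2,4,5}→3  {3,4,5}→3
  4 left: {0,1,2,4}→1  {1,2,4,5}→4  {2,3,4,5}→6
  placing 0:k first → 10 extensions
  placing 3:l first → 5 extensions
total linear extensions = 15

15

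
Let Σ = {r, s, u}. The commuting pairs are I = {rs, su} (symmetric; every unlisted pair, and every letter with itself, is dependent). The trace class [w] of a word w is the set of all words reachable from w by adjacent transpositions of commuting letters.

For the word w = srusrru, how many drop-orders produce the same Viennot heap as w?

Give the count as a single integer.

#0=s has no predecessor
#1=r has no predecessor
#2=u depends on [1:r]
#3=s depends on [0:s]
#4=r depends on [2:u]
#5=r depends on [4:r]
#6=u depends on [5:r]
sources: [0:s, 1:r]
N(rest) = Σ N(rest − s) over sources s of rest; N(one piece) = 1:
  size 1 → [3]=1  [6]=1
  size 2 → [0,3]=1  [3,6]=2  [5,6]=1
  size 3 → [0,3,6]=3  [3,5,6]=3  [4,5,6]=1
  size 4 → [0,3,5,6]=6  [2,4,5,6]=1  [3,4,5,6]=4
  size 5 → [0,3,4,5,6]=10  [1,2,4,5,6]=1  [2,3,4,5,6]=5
  first=0(s) contributes 6
  first=1(r) contributes 15
|[w]| = 21

21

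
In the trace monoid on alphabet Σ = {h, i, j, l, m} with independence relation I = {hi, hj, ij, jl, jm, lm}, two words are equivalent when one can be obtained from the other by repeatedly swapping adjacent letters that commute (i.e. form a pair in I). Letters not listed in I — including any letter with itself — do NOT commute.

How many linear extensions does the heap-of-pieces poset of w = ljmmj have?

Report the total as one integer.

piece 0:l — minimal
piece 1:j — minimal
piece 2:m — minimal
piece 3:m rests on {2:m}
piece 4:j rests on {1:j}
minimal pieces: {0:l, 1:j, 2:m}
ways to finish when only these pieces remain (= sum over removing one remaining piece with nothing left below it):
  1 left: {0}→1  {3}→1  {4}→1
  2 left: {0,3}→2  {0,4}→2  {1,4}→1  {2,3}→1  {3,4}→2
  3 left: {0,1,4}→3  {0,2,3}→3  {0,3,4}→6  {1,3,4}→3  {2,3,4}→3
  placing 0:l first → 6 extensions
  placing 1:j first → 12 extensions
  placing 2:m first → 12 extensions
total linear extensions = 30

30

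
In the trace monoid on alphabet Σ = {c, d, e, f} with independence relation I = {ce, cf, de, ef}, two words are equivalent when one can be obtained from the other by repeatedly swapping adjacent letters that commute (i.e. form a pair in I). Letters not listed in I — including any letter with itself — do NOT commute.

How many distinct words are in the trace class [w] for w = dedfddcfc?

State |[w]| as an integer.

piece 0:d — minimal
piece 1:e — minimal
piece 2:d rests on {0:d}
piece 3:f rests on {2:d}
piece 4:d rests on {3:f}
piece 5:d rests on {4:d}
piece 6:c rests on {5:d}
piece 7:f rests on {5:d}
piece 8:c rests on {6:c}
minimal pieces: {0:d, 1:e}
ways to finish when only these pieces remain (= sum over removing one remaining piece with nothing left below it):
  1 left: {1}→1  {7}→1  {8}→1
  2 left: {1,7}→2  {1,8}→2  {6,8}→1  {7,8}→2
  3 left: {1,6,8}→3  {1,7,8}→6  {6,7,8}→3
  4 left: {1,6,7,8}→12  {5,6,7,8}→3
  5 left: {1,5,6,7,8}→15  {4,5,6,7,8}→3
  6 left: {1,4,5,6,7,8}→18  {3,4,5,6,7,8}→3
  7 left: {1,3,4,5,6,7,8}→21  {2,3,4,5,6,7,8}→3
  placing 0:d first → 24 extensions
  placing 1:e first → 3 extensions
total linear extensions = 27

27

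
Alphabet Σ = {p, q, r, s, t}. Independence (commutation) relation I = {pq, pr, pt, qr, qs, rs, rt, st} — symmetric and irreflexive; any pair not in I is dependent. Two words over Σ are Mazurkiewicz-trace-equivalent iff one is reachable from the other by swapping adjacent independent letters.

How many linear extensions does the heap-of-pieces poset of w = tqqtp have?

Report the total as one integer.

5

piece 0:t — minimal
piece 1:q rests on {0:t}
piece 2:q rests on {1:q}
piece 3:t rests on {2:q}
piece 4:p — minimal
minimal pieces: {0:t, 4:p}
ways to finish when only these pieces remain (= sum over removing one remaining piece with nothing left below it):
  1 left: {3}→1  {4}→1
  2 left: {2,3}→1  {3,4}→2
  3 left: {1,2,3}→1  {2,3,4}→3
  placing 0:t first → 4 extensions
  placing 4:p first → 1 extensions
total linear extensions = 5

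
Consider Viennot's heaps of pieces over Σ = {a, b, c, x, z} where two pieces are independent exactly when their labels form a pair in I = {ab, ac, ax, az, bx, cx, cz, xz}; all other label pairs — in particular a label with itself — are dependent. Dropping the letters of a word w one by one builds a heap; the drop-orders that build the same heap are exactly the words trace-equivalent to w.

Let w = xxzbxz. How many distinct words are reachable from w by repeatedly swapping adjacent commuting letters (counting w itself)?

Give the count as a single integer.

20

0(x) covers ∅
1(x) covers 0:x
2(z) covers ∅
3(b) covers 2:z
4(x) covers 1:x
5(z) covers 3:b
floor of heap: 0:x, 2:z
completions by unplaced set U, small U first (add the entries for U minus each lowest piece of U):
  |U|=1: {4}:1  {5}:1
  |U|=2: {1,4}:1  {3,5}:1  {4,5}:2
  |U|=3: {0,1,4}:1  {1,4,5}:3  {2,3,5}:1  {3,4,5}:3
  |U|=4: {0,1,4,5}:4  {1,3,4,5}:6  {2,3,4,5}:4
  start at 0(x): 10
  start at 2(z): 10
sum over floor = 20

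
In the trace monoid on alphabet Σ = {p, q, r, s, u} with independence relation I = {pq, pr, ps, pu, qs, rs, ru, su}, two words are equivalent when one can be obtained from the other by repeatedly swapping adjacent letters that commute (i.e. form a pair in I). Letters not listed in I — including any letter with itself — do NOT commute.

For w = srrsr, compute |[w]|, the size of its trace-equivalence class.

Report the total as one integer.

10

#0=s has no predecessor
#1=r has no predecessor
#2=r depends on [1:r]
#3=s depends on [0:s]
#4=r depends on [2:r]
sources: [0:s, 1:r]
N(rest) = Σ N(rest − s) over sources s of rest; N(one piece) = 1:
  size 1 → [3]=1  [4]=1
  size 2 → [0,3]=1  [2,4]=1  [3,4]=2
  size 3 → [0,3,4]=3  [1,2,4]=1  [2,3,4]=3
  first=0(s) contributes 4
  first=1(r) contributes 6
|[w]| = 10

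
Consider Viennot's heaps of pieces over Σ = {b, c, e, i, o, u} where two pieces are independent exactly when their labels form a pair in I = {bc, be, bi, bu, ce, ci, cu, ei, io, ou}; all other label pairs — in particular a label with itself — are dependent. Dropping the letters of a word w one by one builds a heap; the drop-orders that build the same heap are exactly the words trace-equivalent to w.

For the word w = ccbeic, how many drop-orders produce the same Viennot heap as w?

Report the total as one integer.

piece 0:c — minimal
piece 1:c rests on {0:c}
piece 2:b — minimal
piece 3:e — minimal
piece 4:i — minimal
piece 5:c rests on {1:c}
minimal pieces: {0:c, 2:b, 3:e, 4:i}
ways to finish when only these pieces remain (= sum over removing one remaining piece with nothing left below it):
  1 left: {2}→1  {3}→1  {4}→1  {5}→1
  2 left: {1,5}→1  {2,3}→2  {2,4}→2  {2,5}→2  {3,4}→2  {3,5}→2  {4,5}→2
  3 left: {0,1,5}→1  {1,2,5}→3  {1,3,5}→3  {1,4,5}→3  {2,3,4}→6  {2,3,5}→6  {2,4,5}→6  {3,4,5}→6
  4 left: {0,1,2,5}→4  {0,1,3,5}→4  {0,1,4,5}→4  {1,2,3,5}→12  {1,2,4,5}→12  {1,3,4,5}→12  {2,3,4,5}→24
  placing 0:c first → 60 extensions
  placing 2:b first → 20 extensions
  placing 3:e first → 20 extensions
  placing 4:i first → 20 extensions
total linear extensions = 120

120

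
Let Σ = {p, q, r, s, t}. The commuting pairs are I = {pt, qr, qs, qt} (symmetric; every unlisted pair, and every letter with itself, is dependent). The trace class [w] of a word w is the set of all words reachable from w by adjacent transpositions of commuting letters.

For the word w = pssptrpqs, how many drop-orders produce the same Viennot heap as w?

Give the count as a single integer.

4

drop 0:p onto floor
drop 1:s onto {0:p}
drop 2:s onto {1:s}
drop 3:p onto {2:s}
drop 4:t onto {2:s}
drop 5:r onto {3:p, 4:t}
drop 6:p onto {5:r}
drop 7:q onto {6:p}
drop 8:s onto {6:p}
ground layer = {0:p}
drop-orders for the pieces not yet dropped (sum over which currently-grounded one goes next):
  1 to go: {7} 1  {8} 1
  2 to go: {7,8} 2
  3 to go: {6,7,8} 2
  4 to go: {5,6,7,8} 2
  5 to go: {3,5,6,7,8} 2  {4,5,6,7,8} 2
  6 to go: {3,4,5,6,7,8} 4
  7 to go: {2,3,4,5,6,7,8} 4
  if 0:p drops first: 4 orders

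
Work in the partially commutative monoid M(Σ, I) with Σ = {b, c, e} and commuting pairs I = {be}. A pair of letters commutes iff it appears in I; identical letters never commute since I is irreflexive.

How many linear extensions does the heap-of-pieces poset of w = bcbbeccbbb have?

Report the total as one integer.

3

#0=b has no predecessor
#1=c depends on [0:b]
#2=b depends on [1:c]
#3=b depends on [2:b]
#4=e depends on [1:c]
#5=c depends on [3:b, 4:e]
#6=c depends on [5:c]
#7=b depends on [6:c]
#8=b depends on [7:b]
#9=b depends on [8:b]
sources: [0:b]
N(rest) = Σ N(rest − s) over sources s of rest; N(one piece) = 1:
  size 1 → [9]=1
  size 2 → [8,9]=1
  size 3 → [7,8,9]=1
  size 4 → [6,7,8,9]=1
  size 5 → [5,6,7,8,9]=1
  size 6 → [3,5,6,7,8,9]=1  [4,5,6,7,8,9]=1
  size 7 → [2,3,5,6,7,8,9]=1  [3,4,5,6,7,8,9]=2
  size 8 → [2,3,4,5,6,7,8,9]=3
  first=0(b) contributes 3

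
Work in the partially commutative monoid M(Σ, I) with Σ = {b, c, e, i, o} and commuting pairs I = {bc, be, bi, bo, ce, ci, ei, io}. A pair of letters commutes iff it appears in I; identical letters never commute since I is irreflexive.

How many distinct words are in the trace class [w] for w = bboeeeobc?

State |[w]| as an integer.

drop 0:b onto floor
drop 1:b onto {0:b}
drop 2:o onto floor
drop 3:e onto {2:o}
drop 4:e onto {3:e}
drop 5:e onto {4:e}
drop 6:o onto {5:e}
drop 7:b onto {1:b}
drop 8:c onto {6:o}
ground layer = {0:b, 2:o}
drop-orders for the pieces not yet dropped (sum over which currently-grounded one goes next):
  1 to go: {7} 1  {8} 1
  2 to go: {1,7} 1  {6,8} 1  {7,8} 2
  3 to go: {0,1,7} 1  {1,7,8} 3  {5,6,8} 1  {6,7,8} 3
  4 to go: {0,1,7,8} 4  {1,6,7,8} 6  {4,5,6,8} 1  {5,6,7,8} 4
  5 to go: {0,1,6,7,8} 10  {1,5,6,7,8} 10  {3,4,5,6,8} 1  {4,5,6,7,8} 5
  6 to go: {0,1,5,6,7,8} 20  {1,4,5,6,7,8} 15  {2,3,4,5,6,8} 1  {3,4,5,6,7,8} 6
  7 to go: {0,1,4,5,6,7,8} 35  {1,3,4,5,6,7,8} 21  {2,3,4,5,6,7,8} 7
  if 0:b drops first: 28 orders
  if 2:o drops first: 56 orders
heap linearizations: 84

84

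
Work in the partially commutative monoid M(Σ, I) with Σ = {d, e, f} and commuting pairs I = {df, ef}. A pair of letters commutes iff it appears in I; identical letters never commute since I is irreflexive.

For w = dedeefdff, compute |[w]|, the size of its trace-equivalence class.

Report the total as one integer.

84

#0=d has no predecessor
#1=e depends on [0:d]
#2=d depends on [1:e]
#3=e depends on [2:d]
#4=e depends on [3:e]
#5=f has no predecessor
#6=d depends on [4:e]
#7=f depends on [5:f]
#8=f depends on [7:f]
sources: [0:d, 5:f]
N(rest) = Σ N(rest − s) over sources s of rest; N(one piece) = 1:
  size 1 → [6]=1  [8]=1
  size 2 → [4,6]=1  [6,8]=2  [7,8]=1
  size 3 → [3,4,6]=1  [4,6,8]=3  [5,7,8]=1  [6,7,8]=3
  size 4 → [2,3,4,6]=1  [3,4,6,8]=4  [4,6,7,8]=6  [5,6,7,8]=4
  size 5 → [1,2,3,4,6]=1  [2,3,4,6,8]=5  [3,4,6,7,8]=10  [4,5,6,7,8]=10
  size 6 → [0,1,2,3,4,6]=1  [1,2,3,4,6,8]=6  [2,3,4,6,7,8]=15  [3,4,5,6,7,8]=20
  size 7 → [0,1,2,3,4,6,8]=7  [1,2,3,4,6,7,8]=21  [2,3,4,5,6,7,8]=35
  first=0(d) contributes 56
  first=5(f) contributes 28
|[w]| = 84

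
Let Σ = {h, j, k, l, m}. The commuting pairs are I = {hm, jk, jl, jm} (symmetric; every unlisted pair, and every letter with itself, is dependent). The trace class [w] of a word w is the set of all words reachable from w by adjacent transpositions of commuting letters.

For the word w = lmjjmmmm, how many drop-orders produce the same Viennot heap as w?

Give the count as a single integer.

28

#0=l has no predecessor
#1=m depends on [0:l]
#2=j has no predecessor
#3=j depends on [2:j]
#4=m depends on [1:m]
#5=m depends on [4:m]
#6=m depends on [5:m]
#7=m depends on [6:m]
sources: [0:l, 2:j]
N(rest) = Σ N(rest − s) over sources s of rest; N(one piece) = 1:
  size 1 → [3]=1  [7]=1
  size 2 → [2,3]=1  [3,7]=2  [6,7]=1
  size 3 → [2,3,7]=3  [3,6,7]=3  [5,6,7]=1
  size 4 → [2,3,6,7]=6  [3,5,6,7]=4  [4,5,6,7]=1
  size 5 → [1,4,5,6,7]=1  [2,3,5,6,7]=10  [3,4,5,6,7]=5
  size 6 → [0,1,4,5,6,7]=1  [1,3,4,5,6,7]=6  [2,3,4,5,6,7]=15
  first=0(l) contributes 21
  first=2(j) contributes 7
|[w]| = 28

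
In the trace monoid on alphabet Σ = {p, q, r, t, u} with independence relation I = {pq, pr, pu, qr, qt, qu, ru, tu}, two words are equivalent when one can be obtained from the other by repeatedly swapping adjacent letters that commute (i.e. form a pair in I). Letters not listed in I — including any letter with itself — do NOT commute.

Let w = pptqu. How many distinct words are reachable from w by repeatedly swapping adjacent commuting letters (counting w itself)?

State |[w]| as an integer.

piece 0:p — minimal
piece 1:p rests on {0:p}
piece 2:t rests on {1:p}
piece 3:q — minimal
piece 4:u — minimal
minimal pieces: {0:p, 3:q, 4:u}
ways to finish when only these pieces remain (= sum over removing one remaining piece with nothing left below it):
  1 left: {2}→1  {3}→1  {4}→1
  2 left: {1,2}→1  {2,3}→2  {2,4}→2  {3,4}→2
  3 left: {0,1,2}→1  {1,2,3}→3  {1,2,4}→3  {2,3,4}→6
  placing 0:p first → 12 extensions
  placing 3:q first → 4 extensions
  placing 4:u first → 4 extensions
total linear extensions = 20

20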